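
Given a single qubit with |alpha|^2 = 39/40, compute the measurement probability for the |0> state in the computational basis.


|alpha|^2 = 39/40 = 0.9750
|beta|^2 = 1 - 39/40 = 1/40 = 0.0250
P(|0>) = |alpha|^2 = 0.9750

0.9750


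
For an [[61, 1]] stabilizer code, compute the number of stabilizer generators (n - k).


For an [[n,k]] stabilizer code:
Number of stabilizer generators = n - k
= 61 - 1
= 60

60


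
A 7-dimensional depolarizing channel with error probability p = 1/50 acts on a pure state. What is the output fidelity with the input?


F = (1-p) + p/d
= (1 - 0.0200) + 0.0200/7
= 0.9800 + 0.0029
= 0.9829

0.9829


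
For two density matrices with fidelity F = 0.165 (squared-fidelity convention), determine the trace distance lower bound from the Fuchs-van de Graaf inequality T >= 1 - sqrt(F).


Fuchs-van de Graaf (squared-fidelity convention): 1 - sqrt(F) <= T <= sqrt(1 - F).
Lower bound: T >= 1 - sqrt(F)
sqrt(F) = sqrt(0.165) = 0.4062
T >= 1 - 0.4062
T >= 0.5938

0.5938


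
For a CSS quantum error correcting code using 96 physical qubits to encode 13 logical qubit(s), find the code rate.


Code rate R = k/n
= 13/96
= 0.1354

0.1354


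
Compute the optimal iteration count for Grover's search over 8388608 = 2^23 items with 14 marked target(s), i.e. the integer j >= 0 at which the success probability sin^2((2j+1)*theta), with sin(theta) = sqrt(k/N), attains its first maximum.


After j Grover iterations the success probability is P(j) = sin^2((2j+1)*theta), where sin(theta) = sqrt(k/N).
N = 2^23 = 8388608, k = 14
sin(theta) = sqrt(k/N) = 0.001291870757
theta = arcsin(sqrt(k/N)) = 0.001291871117 rad
P(j) reaches its first maximum when (2j+1)*theta is as close as possible to pi/2, i.e. j = round(pi/(4*theta) - 1/2).
pi/(4*theta) - 1/2 = 607.4540
(For comparison, the common estimate pi/4 * sqrt(N/k) = 607.9541; the exact maximiser is used here.)
Optimal iterations = 607

607


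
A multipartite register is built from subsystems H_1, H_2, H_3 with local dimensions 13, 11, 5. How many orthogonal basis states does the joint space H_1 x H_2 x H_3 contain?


dim(H_1 x H_2 x H_3) = 13 * 11 * 5
= 143 * 5
= 715

715


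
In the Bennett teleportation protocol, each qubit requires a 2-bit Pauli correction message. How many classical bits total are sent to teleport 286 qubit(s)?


Quantum teleportation requires 2 classical bits per qubit teleported.
286 qubit(s) -> 2 * 286 = 572 classical bits

572


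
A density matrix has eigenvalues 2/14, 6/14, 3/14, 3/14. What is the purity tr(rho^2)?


tr(rho^2) = sum of eigenvalues squared
= (2/14)^2 + (6/14)^2 + (3/14)^2 + (3/14)^2
= (4 + 36 + 9 + 9) / 196
= 58/196
= 0.2959

0.2959


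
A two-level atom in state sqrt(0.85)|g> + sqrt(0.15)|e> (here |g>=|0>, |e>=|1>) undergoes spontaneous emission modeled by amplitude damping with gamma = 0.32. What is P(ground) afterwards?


For amplitude damping with parameter gamma on state sqrt(a)|0> + sqrt(b)|1>:
alpha^2 = 0.85, beta^2 = 0.15
P(|0>) = alpha^2 + gamma * beta^2
= 0.85 + 0.32 * 0.15
= 0.85 + 0.0480
= 0.8980

0.8980


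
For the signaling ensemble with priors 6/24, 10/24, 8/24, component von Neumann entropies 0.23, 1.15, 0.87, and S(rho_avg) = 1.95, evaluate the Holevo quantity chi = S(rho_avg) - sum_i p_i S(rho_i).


chi = S(rho) - sum_i p_i * S(rho_i)
Weighted entropy = 6/24 * 0.23 + 10/24 * 1.15 + 8/24 * 0.87
= 0.8267
chi = 1.95 - 0.8267
= 1.1233

1.1233


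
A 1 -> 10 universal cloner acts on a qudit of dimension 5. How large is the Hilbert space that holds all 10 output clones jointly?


Output space = H^(tensor 10) where dim(H) = 5
dim = 5^10
= 25 (after 2 factors)
= 125 (after 3 factors)
= 625 (after 4 factors)
= 3125 (after 5 factors)
= 15625 (after 6 factors)
= 78125 (after 7 factors)
= 390625 (after 8 factors)
= 1953125 (after 9 factors)
= 9765625 (after 10 factors)
= 9765625

9765625


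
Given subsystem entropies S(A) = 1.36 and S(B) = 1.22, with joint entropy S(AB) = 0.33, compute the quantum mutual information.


I(A:B) = S(A) + S(B) - S(AB)
= 1.36 + 1.22 - 0.33
= 2.2500

2.2500


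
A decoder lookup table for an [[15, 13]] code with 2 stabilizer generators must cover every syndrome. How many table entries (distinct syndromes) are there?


Each stabilizer generator gives a binary (+1 or -1) measurement outcome.
With 2 independent generators:
Total syndromes = 2^2
= 4

4


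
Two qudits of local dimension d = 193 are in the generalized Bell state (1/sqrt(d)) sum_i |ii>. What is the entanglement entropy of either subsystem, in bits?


For a maximally entangled state in d x d:
S = log2(d) = log2(193)
= 7.5925

7.5925


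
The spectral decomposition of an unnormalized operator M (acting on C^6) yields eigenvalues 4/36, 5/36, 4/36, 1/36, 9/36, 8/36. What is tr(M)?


tr(M) = sum of eigenvalues
= 4/36 + 5/36 + 4/36 + 1/36 + 9/36 + 8/36
= 31/36
= 0.8611

0.8611


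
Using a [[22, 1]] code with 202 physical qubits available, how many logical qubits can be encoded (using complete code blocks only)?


Each code block uses 22 physical qubits for 1 logical qubit(s).
Number of complete blocks = floor(202 / 22) = 9
Logical qubits = 9 * 1
= 9

9


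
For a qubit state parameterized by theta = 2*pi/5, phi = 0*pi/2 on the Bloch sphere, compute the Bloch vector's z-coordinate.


theta = 1.2566, phi = 0.0000
r_z = cos(theta) = 0.3090

0.3090


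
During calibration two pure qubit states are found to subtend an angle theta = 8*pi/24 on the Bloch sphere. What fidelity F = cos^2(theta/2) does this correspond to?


For states separated by angle theta on Bloch sphere:
F = cos^2(theta/2)
theta = 8*pi/24 = 1.0472
theta/2 = 0.5236
cos(theta/2) = 0.8660
F = 0.7500

0.7500


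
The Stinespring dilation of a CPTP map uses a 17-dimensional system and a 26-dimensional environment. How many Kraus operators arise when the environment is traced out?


Tracing out the environment in an orthonormal basis {|i>_E} gives Kraus operators K_i = <i|_E U |0>_E.
Number of Kraus operators = dim(H_env) = d_env
= 26

26


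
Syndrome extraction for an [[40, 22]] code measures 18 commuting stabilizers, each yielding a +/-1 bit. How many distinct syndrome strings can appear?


Each stabilizer generator gives a binary (+1 or -1) measurement outcome.
With 18 independent generators:
Total syndromes = 2^18
= 262144

262144


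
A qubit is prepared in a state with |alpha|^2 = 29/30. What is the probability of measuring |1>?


|alpha|^2 = 29/30 = 0.9667
|beta|^2 = 1 - 29/30 = 1/30 = 0.0333
P(|1>) = |beta|^2 = 0.0333

0.0333


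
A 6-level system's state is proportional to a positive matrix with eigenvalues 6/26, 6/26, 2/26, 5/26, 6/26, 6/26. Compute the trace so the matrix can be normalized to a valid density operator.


tr(M) = sum of eigenvalues
= 6/26 + 6/26 + 2/26 + 5/26 + 6/26 + 6/26
= 31/26
= 1.1923

1.1923


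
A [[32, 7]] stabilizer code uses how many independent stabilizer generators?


For an [[n,k]] stabilizer code:
Number of stabilizer generators = n - k
= 32 - 7
= 25

25


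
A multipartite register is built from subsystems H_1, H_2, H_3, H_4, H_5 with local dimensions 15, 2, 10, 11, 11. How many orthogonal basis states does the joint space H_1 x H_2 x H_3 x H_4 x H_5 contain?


dim(H_1 x H_2 x H_3 x H_4 x H_5) = 15 * 2 * 10 * 11 * 11
= 30 * 10 * 11 * 11
= 300 * 11 * 11
= 3300 * 11
= 36300

36300


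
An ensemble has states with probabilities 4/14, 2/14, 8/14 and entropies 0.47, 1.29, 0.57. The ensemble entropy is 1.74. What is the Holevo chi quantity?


chi = S(rho) - sum_i p_i * S(rho_i)
Weighted entropy = 4/14 * 0.47 + 2/14 * 1.29 + 8/14 * 0.57
= 0.6443
chi = 1.74 - 0.6443
= 1.0957

1.0957


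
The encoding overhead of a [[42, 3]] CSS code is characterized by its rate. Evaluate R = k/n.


Code rate R = k/n
= 3/42
= 0.0714

0.0714


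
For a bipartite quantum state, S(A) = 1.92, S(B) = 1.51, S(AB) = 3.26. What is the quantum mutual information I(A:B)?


I(A:B) = S(A) + S(B) - S(AB)
= 1.92 + 1.51 - 3.26
= 0.1700

0.1700


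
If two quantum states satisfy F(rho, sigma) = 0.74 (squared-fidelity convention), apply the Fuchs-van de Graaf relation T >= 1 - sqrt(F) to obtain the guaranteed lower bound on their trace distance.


Fuchs-van de Graaf (squared-fidelity convention): 1 - sqrt(F) <= T <= sqrt(1 - F).
Lower bound: T >= 1 - sqrt(F)
sqrt(F) = sqrt(0.74) = 0.8602
T >= 1 - 0.8602
T >= 0.1398

0.1398


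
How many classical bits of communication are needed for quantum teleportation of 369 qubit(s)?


Quantum teleportation requires 2 classical bits per qubit teleported.
369 qubit(s) -> 2 * 369 = 738 classical bits

738


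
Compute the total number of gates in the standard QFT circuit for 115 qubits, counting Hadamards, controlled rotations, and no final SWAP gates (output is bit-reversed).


Hadamard gates: 115
Controlled rotations: n*(n-1)/2 = 115*114/2 = 6555
SWAP gates: 0 (omitted)
Total = 115 + 6555
= 6670

6670


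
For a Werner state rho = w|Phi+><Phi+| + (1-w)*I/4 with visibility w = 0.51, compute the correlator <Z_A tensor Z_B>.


|Phi+> = (|00> + |11>)/sqrt(2)
For the pure Bell state, <Z_A Z_B> = +1 (Bell-state Pauli correlator).
The maximally-mixed part I/4 has tr(I/4 * P tensor P) = 0 for any traceless Pauli P.
So <Z_A Z_B>_rho = w * (+1) + (1 - w) * 0
= 0.51 * (+1)
= 0.5100

0.5100


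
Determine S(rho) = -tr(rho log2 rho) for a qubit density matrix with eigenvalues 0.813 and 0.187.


S = -p*log2(p) - (1-p)*log2(1-p)
p = 0.8130, 1-p = 0.1870
= -0.8130 * log2(0.8130) - 0.1870 * log2(0.1870)
= -(-0.2428) - (-0.4523)
= 0.6952

0.6952


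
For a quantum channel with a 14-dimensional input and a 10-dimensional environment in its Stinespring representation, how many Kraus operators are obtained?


Tracing out the environment in an orthonormal basis {|i>_E} gives Kraus operators K_i = <i|_E U |0>_E.
Number of Kraus operators = dim(H_env) = d_env
= 10

10


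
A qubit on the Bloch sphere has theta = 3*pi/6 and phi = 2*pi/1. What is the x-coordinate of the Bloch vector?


theta = 1.5708, phi = 6.2832
r_x = sin(theta)*cos(phi) = 1.0000 * 1.0000
r_x = 1.0000

1.0000


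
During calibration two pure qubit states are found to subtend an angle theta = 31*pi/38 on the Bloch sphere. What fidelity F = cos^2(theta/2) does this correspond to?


For states separated by angle theta on Bloch sphere:
F = cos^2(theta/2)
theta = 31*pi/38 = 2.5629
theta/2 = 1.2814
cos(theta/2) = 0.2853
F = 0.0814

0.0814


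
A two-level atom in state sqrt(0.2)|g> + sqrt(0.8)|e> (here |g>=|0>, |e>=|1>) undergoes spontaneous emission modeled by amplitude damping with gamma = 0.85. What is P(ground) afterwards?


For amplitude damping with parameter gamma on state sqrt(a)|0> + sqrt(b)|1>:
alpha^2 = 0.2, beta^2 = 0.8
P(|0>) = alpha^2 + gamma * beta^2
= 0.2 + 0.85 * 0.8
= 0.2 + 0.6800
= 0.8800

0.8800


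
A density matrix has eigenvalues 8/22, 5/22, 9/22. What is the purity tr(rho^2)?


tr(rho^2) = sum of eigenvalues squared
= (8/22)^2 + (5/22)^2 + (9/22)^2
= (64 + 25 + 81) / 484
= 170/484
= 0.3512

0.3512


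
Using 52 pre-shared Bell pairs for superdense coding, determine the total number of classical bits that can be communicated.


Superdense coding allows 2 classical bits per shared entangled pair.
52 pair(s) -> 2 * 52 = 104 classical bits

104


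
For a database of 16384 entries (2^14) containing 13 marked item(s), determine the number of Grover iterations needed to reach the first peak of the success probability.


After j Grover iterations the success probability is P(j) = sin^2((2j+1)*theta), where sin(theta) = sqrt(k/N).
N = 2^14 = 16384, k = 13
sin(theta) = sqrt(k/N) = 0.02816836934
theta = arcsin(sqrt(k/N)) = 0.02817209574 rad
P(j) reaches its first maximum when (2j+1)*theta is as close as possible to pi/2, i.e. j = round(pi/(4*theta) - 1/2).
pi/(4*theta) - 1/2 = 27.3786
(For comparison, the common estimate pi/4 * sqrt(N/k) = 27.8823; the exact maximiser is used here.)
Optimal iterations = 27

27


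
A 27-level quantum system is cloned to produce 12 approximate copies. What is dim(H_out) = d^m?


Output space = H^(tensor 12) where dim(H) = 27
dim = 27^12
= 729 (after 2 factors)
= 19683 (after 3 factors)
= 531441 (after 4 factors)
= 14348907 (after 5 factors)
= 387420489 (after 6 factors)
= 10460353203 (after 7 factors)
= 282429536481 (after 8 factors)
= 7625597484987 (after 9 factors)
= 205891132094649 (after 10 factors)
= 5559060566555523 (after 11 factors)
= 150094635296999121 (after 12 factors)
= 150094635296999121

150094635296999121


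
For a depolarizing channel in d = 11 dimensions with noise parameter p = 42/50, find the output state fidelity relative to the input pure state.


F = (1-p) + p/d
= (1 - 0.8400) + 0.8400/11
= 0.1600 + 0.0764
= 0.2364

0.2364


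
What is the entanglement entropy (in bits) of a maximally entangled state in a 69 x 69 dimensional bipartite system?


For a maximally entangled state in d x d:
S = log2(d) = log2(69)
= 6.1085

6.1085


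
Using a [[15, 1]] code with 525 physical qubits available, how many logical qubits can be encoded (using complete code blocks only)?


Each code block uses 15 physical qubits for 1 logical qubit(s).
Number of complete blocks = floor(525 / 15) = 35
Logical qubits = 35 * 1
= 35

35


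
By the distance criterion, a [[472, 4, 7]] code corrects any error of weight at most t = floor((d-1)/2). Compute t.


Code parameters: [[472, 4, 7]], distance d = 7.
Number of correctable errors = floor((d-1)/2)
= floor((7 - 1)/2)
= floor(6/2)
= 3

3


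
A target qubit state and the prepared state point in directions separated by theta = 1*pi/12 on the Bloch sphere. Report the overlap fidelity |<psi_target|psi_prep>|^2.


For states separated by angle theta on Bloch sphere:
F = cos^2(theta/2)
theta = 1*pi/12 = 0.2618
theta/2 = 0.1309
cos(theta/2) = 0.9914
F = 0.9830

0.9830


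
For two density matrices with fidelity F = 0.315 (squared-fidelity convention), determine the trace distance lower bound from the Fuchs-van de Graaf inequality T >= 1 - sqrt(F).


Fuchs-van de Graaf (squared-fidelity convention): 1 - sqrt(F) <= T <= sqrt(1 - F).
Lower bound: T >= 1 - sqrt(F)
sqrt(F) = sqrt(0.315) = 0.5612
T >= 1 - 0.5612
T >= 0.4388

0.4388


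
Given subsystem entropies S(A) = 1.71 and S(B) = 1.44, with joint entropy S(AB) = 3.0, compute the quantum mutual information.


I(A:B) = S(A) + S(B) - S(AB)
= 1.71 + 1.44 - 3.0
= 0.1500

0.1500


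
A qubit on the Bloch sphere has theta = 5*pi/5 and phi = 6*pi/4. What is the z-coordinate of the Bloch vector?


theta = 3.1416, phi = 4.7124
r_z = cos(theta) = -1.0000

-1.0000


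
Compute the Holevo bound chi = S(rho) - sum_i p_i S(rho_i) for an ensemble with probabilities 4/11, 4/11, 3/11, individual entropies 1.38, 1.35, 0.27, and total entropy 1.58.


chi = S(rho) - sum_i p_i * S(rho_i)
Weighted entropy = 4/11 * 1.38 + 4/11 * 1.35 + 3/11 * 0.27
= 1.0664
chi = 1.58 - 1.0664
= 0.5136

0.5136


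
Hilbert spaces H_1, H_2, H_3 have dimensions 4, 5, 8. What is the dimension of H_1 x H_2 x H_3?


dim(H_1 x H_2 x H_3) = 4 * 5 * 8
= 20 * 8
= 160

160


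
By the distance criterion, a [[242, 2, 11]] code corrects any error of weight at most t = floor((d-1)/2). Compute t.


Code parameters: [[242, 2, 11]], distance d = 11.
Number of correctable errors = floor((d-1)/2)
= floor((11 - 1)/2)
= floor(10/2)
= 5

5


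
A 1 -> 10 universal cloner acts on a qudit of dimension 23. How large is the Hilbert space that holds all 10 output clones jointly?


Output space = H^(tensor 10) where dim(H) = 23
dim = 23^10
= 529 (after 2 factors)
= 12167 (after 3 factors)
= 279841 (after 4 factors)
= 6436343 (after 5 factors)
= 148035889 (after 6 factors)
= 3404825447 (after 7 factors)
= 78310985281 (after 8 factors)
= 1801152661463 (after 9 factors)
= 41426511213649 (after 10 factors)
= 41426511213649

41426511213649


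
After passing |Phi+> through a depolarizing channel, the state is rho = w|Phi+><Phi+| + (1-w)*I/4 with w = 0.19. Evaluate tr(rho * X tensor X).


|Phi+> = (|00> + |11>)/sqrt(2)
For the pure Bell state, <X_A X_B> = +1 (Bell-state Pauli correlator).
The maximally-mixed part I/4 has tr(I/4 * P tensor P) = 0 for any traceless Pauli P.
So <X_A X_B>_rho = w * (+1) + (1 - w) * 0
= 0.19 * (+1)
= 0.1900

0.1900


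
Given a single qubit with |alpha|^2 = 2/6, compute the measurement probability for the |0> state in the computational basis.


|alpha|^2 = 2/6 = 0.3333
|beta|^2 = 1 - 2/6 = 4/6 = 0.6667
P(|0>) = |alpha|^2 = 0.3333

0.3333


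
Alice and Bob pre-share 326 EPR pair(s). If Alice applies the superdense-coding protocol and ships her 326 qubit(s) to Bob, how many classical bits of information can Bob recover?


Superdense coding allows 2 classical bits per shared entangled pair.
326 pair(s) -> 2 * 326 = 652 classical bits

652


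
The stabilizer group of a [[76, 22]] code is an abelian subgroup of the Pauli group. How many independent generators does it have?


For an [[n,k]] stabilizer code:
Number of stabilizer generators = n - k
= 76 - 22
= 54

54


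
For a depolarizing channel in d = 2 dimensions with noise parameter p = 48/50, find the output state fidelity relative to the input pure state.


F = (1-p) + p/d
= (1 - 0.9600) + 0.9600/2
= 0.0400 + 0.4800
= 0.5200

0.5200


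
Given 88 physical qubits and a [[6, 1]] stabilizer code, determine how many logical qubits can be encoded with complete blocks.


Each code block uses 6 physical qubits for 1 logical qubit(s).
Number of complete blocks = floor(88 / 6) = 14
Logical qubits = 14 * 1
= 14

14


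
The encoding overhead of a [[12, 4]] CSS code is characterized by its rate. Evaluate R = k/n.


Code rate R = k/n
= 4/12
= 0.3333

0.3333


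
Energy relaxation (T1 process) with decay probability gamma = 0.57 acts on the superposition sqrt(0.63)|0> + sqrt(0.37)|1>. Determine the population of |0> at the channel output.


For amplitude damping with parameter gamma on state sqrt(a)|0> + sqrt(b)|1>:
alpha^2 = 0.63, beta^2 = 0.37
P(|0>) = alpha^2 + gamma * beta^2
= 0.63 + 0.57 * 0.37
= 0.63 + 0.2109
= 0.8409

0.8409


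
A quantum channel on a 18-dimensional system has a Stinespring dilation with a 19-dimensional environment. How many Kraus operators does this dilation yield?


Tracing out the environment in an orthonormal basis {|i>_E} gives Kraus operators K_i = <i|_E U |0>_E.
Number of Kraus operators = dim(H_env) = d_env
= 19

19


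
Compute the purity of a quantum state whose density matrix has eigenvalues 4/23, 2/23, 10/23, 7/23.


tr(rho^2) = sum of eigenvalues squared
= (4/23)^2 + (2/23)^2 + (10/23)^2 + (7/23)^2
= (16 + 4 + 100 + 49) / 529
= 169/529
= 0.3195

0.3195


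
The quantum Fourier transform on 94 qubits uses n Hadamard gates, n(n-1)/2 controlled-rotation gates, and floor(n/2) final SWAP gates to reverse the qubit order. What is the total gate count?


Hadamard gates: 94
Controlled rotations: n*(n-1)/2 = 94*93/2 = 4371
SWAP gates: floor(n/2) = floor(94/2) = 47
Total = 94 + 4371 + 47
= 4512

4512


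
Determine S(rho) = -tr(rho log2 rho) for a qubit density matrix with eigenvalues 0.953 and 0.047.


S = -p*log2(p) - (1-p)*log2(1-p)
p = 0.9530, 1-p = 0.0470
= -0.9530 * log2(0.9530) - 0.0470 * log2(0.0470)
= -(-0.0662) - (-0.2073)
= 0.2735

0.2735


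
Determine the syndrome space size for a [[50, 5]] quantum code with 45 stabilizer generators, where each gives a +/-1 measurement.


Each stabilizer generator gives a binary (+1 or -1) measurement outcome.
With 45 independent generators:
Total syndromes = 2^45
= 35184372088832

35184372088832


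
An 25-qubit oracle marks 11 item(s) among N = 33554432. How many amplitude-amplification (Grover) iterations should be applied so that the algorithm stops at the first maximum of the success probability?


After j Grover iterations the success probability is P(j) = sin^2((2j+1)*theta), where sin(theta) = sqrt(k/N).
N = 2^25 = 33554432, k = 11
sin(theta) = sqrt(k/N) = 0.0005725605176
theta = arcsin(sqrt(k/N)) = 0.0005725605488 rad
P(j) reaches its first maximum when (2j+1)*theta is as close as possible to pi/2, i.e. j = round(pi/(4*theta) - 1/2).
pi/(4*theta) - 1/2 = 1371.2294
(For comparison, the common estimate pi/4 * sqrt(N/k) = 1371.7295; the exact maximiser is used here.)
Optimal iterations = 1371

1371


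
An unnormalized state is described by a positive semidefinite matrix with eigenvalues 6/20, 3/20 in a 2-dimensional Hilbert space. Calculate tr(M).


tr(M) = sum of eigenvalues
= 6/20 + 3/20
= 9/20
= 0.4500

0.4500


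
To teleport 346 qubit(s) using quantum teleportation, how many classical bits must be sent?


Quantum teleportation requires 2 classical bits per qubit teleported.
346 qubit(s) -> 2 * 346 = 692 classical bits

692


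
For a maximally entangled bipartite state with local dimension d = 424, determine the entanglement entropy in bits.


For a maximally entangled state in d x d:
S = log2(d) = log2(424)
= 8.7279

8.7279


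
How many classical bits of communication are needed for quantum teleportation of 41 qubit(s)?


Quantum teleportation requires 2 classical bits per qubit teleported.
41 qubit(s) -> 2 * 41 = 82 classical bits

82


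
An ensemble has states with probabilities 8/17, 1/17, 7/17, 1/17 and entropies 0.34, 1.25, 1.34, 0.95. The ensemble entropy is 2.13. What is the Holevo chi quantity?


chi = S(rho) - sum_i p_i * S(rho_i)
Weighted entropy = 8/17 * 0.34 + 1/17 * 1.25 + 7/17 * 1.34 + 1/17 * 0.95
= 0.8412
chi = 2.13 - 0.8412
= 1.2888

1.2888


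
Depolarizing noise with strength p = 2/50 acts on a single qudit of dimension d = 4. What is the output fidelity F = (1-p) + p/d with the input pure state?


F = (1-p) + p/d
= (1 - 0.0400) + 0.0400/4
= 0.9600 + 0.0100
= 0.9700

0.9700


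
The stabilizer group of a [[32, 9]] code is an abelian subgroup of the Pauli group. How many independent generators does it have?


For an [[n,k]] stabilizer code:
Number of stabilizer generators = n - k
= 32 - 9
= 23

23


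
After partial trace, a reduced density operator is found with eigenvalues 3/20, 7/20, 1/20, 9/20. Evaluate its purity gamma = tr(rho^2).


tr(rho^2) = sum of eigenvalues squared
= (3/20)^2 + (7/20)^2 + (1/20)^2 + (9/20)^2
= (9 + 49 + 1 + 81) / 400
= 140/400
= 0.3500

0.3500


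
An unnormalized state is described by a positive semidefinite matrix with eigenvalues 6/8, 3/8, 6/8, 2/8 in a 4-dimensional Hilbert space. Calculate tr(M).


tr(M) = sum of eigenvalues
= 6/8 + 3/8 + 6/8 + 2/8
= 17/8
= 2.1250

2.1250


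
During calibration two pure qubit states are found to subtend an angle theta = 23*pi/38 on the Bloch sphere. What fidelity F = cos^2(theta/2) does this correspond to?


For states separated by angle theta on Bloch sphere:
F = cos^2(theta/2)
theta = 23*pi/38 = 1.9015
theta/2 = 0.9507
cos(theta/2) = 0.5811
F = 0.3377

0.3377


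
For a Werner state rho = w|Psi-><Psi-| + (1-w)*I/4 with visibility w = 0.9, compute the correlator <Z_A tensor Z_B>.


|Psi-> = (|01> - |10>)/sqrt(2)
For the pure Bell state, <Z_A Z_B> = -1 (Bell-state Pauli correlator).
The maximally-mixed part I/4 has tr(I/4 * P tensor P) = 0 for any traceless Pauli P.
So <Z_A Z_B>_rho = w * (-1) + (1 - w) * 0
= 0.9 * (-1)
= -0.9000

-0.9000


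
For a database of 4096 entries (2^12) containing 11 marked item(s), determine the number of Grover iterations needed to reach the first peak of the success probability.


After j Grover iterations the success probability is P(j) = sin^2((2j+1)*theta), where sin(theta) = sqrt(k/N).
N = 2^12 = 4096, k = 11
sin(theta) = sqrt(k/N) = 0.05182226235
theta = arcsin(sqrt(k/N)) = 0.05184548561 rad
P(j) reaches its first maximum when (2j+1)*theta is as close as possible to pi/2, i.e. j = round(pi/(4*theta) - 1/2).
pi/(4*theta) - 1/2 = 14.6488
(For comparison, the common estimate pi/4 * sqrt(N/k) = 15.1556; the exact maximiser is used here.)
Optimal iterations = 15

15


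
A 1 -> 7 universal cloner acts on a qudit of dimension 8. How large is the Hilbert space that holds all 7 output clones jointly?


Output space = H^(tensor 7) where dim(H) = 8
dim = 8^7
= 64 (after 2 factors)
= 512 (after 3 factors)
= 4096 (after 4 factors)
= 32768 (after 5 factors)
= 262144 (after 6 factors)
= 2097152 (after 7 factors)
= 2097152

2097152


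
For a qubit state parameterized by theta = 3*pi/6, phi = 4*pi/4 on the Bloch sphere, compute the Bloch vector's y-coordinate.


theta = 1.5708, phi = 3.1416
r_y = sin(theta)*sin(phi) = 1.0000 * 0.0000
r_y = 0.0000

0.0000


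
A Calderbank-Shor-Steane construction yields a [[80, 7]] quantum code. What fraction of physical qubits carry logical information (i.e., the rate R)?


Code rate R = k/n
= 7/80
= 0.0875

0.0875


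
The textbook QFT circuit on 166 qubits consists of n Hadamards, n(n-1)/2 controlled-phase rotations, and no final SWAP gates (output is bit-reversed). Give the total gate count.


Hadamard gates: 166
Controlled rotations: n*(n-1)/2 = 166*165/2 = 13695
SWAP gates: 0 (omitted)
Total = 166 + 13695
= 13861

13861


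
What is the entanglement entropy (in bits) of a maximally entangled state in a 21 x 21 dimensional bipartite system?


For a maximally entangled state in d x d:
S = log2(d) = log2(21)
= 4.3923

4.3923


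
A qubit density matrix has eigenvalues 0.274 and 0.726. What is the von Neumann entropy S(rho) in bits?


S = -p*log2(p) - (1-p)*log2(1-p)
p = 0.2740, 1-p = 0.7260
= -0.2740 * log2(0.2740) - 0.7260 * log2(0.7260)
= -(-0.5118) - (-0.3354)
= 0.8471

0.8471


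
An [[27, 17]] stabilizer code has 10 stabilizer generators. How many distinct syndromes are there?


Each stabilizer generator gives a binary (+1 or -1) measurement outcome.
With 10 independent generators:
Total syndromes = 2^10
= 1024

1024


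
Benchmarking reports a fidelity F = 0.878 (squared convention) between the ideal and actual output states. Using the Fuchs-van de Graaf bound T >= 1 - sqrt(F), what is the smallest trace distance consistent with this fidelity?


Fuchs-van de Graaf (squared-fidelity convention): 1 - sqrt(F) <= T <= sqrt(1 - F).
Lower bound: T >= 1 - sqrt(F)
sqrt(F) = sqrt(0.878) = 0.9370
T >= 1 - 0.9370
T >= 0.0630

0.0630


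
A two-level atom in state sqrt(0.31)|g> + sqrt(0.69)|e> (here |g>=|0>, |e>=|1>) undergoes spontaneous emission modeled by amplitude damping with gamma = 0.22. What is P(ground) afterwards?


For amplitude damping with parameter gamma on state sqrt(a)|0> + sqrt(b)|1>:
alpha^2 = 0.31, beta^2 = 0.69
P(|0>) = alpha^2 + gamma * beta^2
= 0.31 + 0.22 * 0.69
= 0.31 + 0.1518
= 0.4618

0.4618


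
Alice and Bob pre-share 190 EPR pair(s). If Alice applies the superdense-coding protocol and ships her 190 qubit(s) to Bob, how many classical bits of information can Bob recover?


Superdense coding allows 2 classical bits per shared entangled pair.
190 pair(s) -> 2 * 190 = 380 classical bits

380


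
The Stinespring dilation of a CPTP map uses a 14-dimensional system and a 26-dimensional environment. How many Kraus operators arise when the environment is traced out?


Tracing out the environment in an orthonormal basis {|i>_E} gives Kraus operators K_i = <i|_E U |0>_E.
Number of Kraus operators = dim(H_env) = d_env
= 26

26


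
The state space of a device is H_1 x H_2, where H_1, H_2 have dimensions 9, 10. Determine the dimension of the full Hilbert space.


dim(H_1 x H_2) = 9 * 10
= 90

90


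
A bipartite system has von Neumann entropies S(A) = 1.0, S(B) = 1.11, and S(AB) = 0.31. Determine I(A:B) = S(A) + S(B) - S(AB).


I(A:B) = S(A) + S(B) - S(AB)
= 1.0 + 1.11 - 0.31
= 1.8000

1.8000


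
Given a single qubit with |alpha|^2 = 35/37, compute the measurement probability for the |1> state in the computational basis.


|alpha|^2 = 35/37 = 0.9459
|beta|^2 = 1 - 35/37 = 2/37 = 0.0541
P(|1>) = |beta|^2 = 0.0541

0.0541


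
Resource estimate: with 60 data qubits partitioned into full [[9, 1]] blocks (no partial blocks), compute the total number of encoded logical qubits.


Each code block uses 9 physical qubits for 1 logical qubit(s).
Number of complete blocks = floor(60 / 9) = 6
Logical qubits = 6 * 1
= 6

6


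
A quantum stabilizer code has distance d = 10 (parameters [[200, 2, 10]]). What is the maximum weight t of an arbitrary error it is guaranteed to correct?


Code parameters: [[200, 2, 10]], distance d = 10.
Number of correctable errors = floor((d-1)/2)
= floor((10 - 1)/2)
= floor(9/2)
= 4

4


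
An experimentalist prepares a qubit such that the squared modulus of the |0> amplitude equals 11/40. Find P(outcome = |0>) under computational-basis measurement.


|alpha|^2 = 11/40 = 0.2750
|beta|^2 = 1 - 11/40 = 29/40 = 0.7250
P(|0>) = |alpha|^2 = 0.2750

0.2750


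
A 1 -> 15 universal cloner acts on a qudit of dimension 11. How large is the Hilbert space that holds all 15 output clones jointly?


Output space = H^(tensor 15) where dim(H) = 11
dim = 11^15
= 121 (after 2 factors)
= 1331 (after 3 factors)
= 14641 (after 4 factors)
= 161051 (after 5 factors)
= 1771561 (after 6 factors)
= 19487171 (after 7 factors)
= 214358881 (after 8 factors)
= 2357947691 (after 9 factors)
= 25937424601 (after 10 factors)
= 285311670611 (after 11 factors)
= 3138428376721 (after 12 factors)
= 34522712143931 (after 13 factors)
= 379749833583241 (after 14 factors)
= 4177248169415651 (after 15 factors)
= 4177248169415651

4177248169415651


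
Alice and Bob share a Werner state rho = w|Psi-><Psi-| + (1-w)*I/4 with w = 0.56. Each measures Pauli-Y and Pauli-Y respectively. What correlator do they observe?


|Psi-> = (|01> - |10>)/sqrt(2)
For the pure Bell state, <Y_A Y_B> = -1 (Bell-state Pauli correlator).
The maximally-mixed part I/4 has tr(I/4 * P tensor P) = 0 for any traceless Pauli P.
So <Y_A Y_B>_rho = w * (-1) + (1 - w) * 0
= 0.56 * (-1)
= -0.5600

-0.5600


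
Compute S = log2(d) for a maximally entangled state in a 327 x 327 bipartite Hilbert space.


For a maximally entangled state in d x d:
S = log2(d) = log2(327)
= 8.3531

8.3531


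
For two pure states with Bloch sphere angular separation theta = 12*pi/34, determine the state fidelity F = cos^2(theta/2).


For states separated by angle theta on Bloch sphere:
F = cos^2(theta/2)
theta = 12*pi/34 = 1.1088
theta/2 = 0.5544
cos(theta/2) = 0.8502
F = 0.7229

0.7229


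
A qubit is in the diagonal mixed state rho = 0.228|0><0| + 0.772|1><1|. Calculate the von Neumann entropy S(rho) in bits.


S = -p*log2(p) - (1-p)*log2(1-p)
p = 0.2280, 1-p = 0.7720
= -0.2280 * log2(0.2280) - 0.7720 * log2(0.7720)
= -(-0.4863) - (-0.2882)
= 0.7745

0.7745


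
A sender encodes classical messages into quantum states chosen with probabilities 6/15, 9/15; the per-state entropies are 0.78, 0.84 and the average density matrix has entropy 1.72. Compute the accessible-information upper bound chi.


chi = S(rho) - sum_i p_i * S(rho_i)
Weighted entropy = 6/15 * 0.78 + 9/15 * 0.84
= 0.8160
chi = 1.72 - 0.8160
= 0.9040

0.9040


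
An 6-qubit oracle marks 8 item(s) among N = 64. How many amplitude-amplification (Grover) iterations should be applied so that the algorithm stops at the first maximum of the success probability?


After j Grover iterations the success probability is P(j) = sin^2((2j+1)*theta), where sin(theta) = sqrt(k/N).
N = 2^6 = 64, k = 8
sin(theta) = sqrt(k/N) = 0.3535533906
theta = arcsin(sqrt(k/N)) = 0.3613671239 rad
P(j) reaches its first maximum when (2j+1)*theta is as close as possible to pi/2, i.e. j = round(pi/(4*theta) - 1/2).
pi/(4*theta) - 1/2 = 1.6734
(For comparison, the common estimate pi/4 * sqrt(N/k) = 2.2214; the exact maximiser is used here.)
Optimal iterations = 2

2


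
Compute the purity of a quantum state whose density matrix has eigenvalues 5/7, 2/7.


tr(rho^2) = sum of eigenvalues squared
= (5/7)^2 + (2/7)^2
= (25 + 4) / 49
= 29/49
= 0.5918

0.5918


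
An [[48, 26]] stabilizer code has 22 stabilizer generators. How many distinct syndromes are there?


Each stabilizer generator gives a binary (+1 or -1) measurement outcome.
With 22 independent generators:
Total syndromes = 2^22
= 4194304

4194304


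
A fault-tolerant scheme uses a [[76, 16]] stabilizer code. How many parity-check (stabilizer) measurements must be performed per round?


For an [[n,k]] stabilizer code:
Number of stabilizer generators = n - k
= 76 - 16
= 60

60


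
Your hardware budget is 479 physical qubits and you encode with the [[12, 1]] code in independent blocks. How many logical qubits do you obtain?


Each code block uses 12 physical qubits for 1 logical qubit(s).
Number of complete blocks = floor(479 / 12) = 39
Logical qubits = 39 * 1
= 39

39


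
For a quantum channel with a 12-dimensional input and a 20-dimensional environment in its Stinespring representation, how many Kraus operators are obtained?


Tracing out the environment in an orthonormal basis {|i>_E} gives Kraus operators K_i = <i|_E U |0>_E.
Number of Kraus operators = dim(H_env) = d_env
= 20

20


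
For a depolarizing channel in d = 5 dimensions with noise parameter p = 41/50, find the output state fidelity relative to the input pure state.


F = (1-p) + p/d
= (1 - 0.8200) + 0.8200/5
= 0.1800 + 0.1640
= 0.3440

0.3440


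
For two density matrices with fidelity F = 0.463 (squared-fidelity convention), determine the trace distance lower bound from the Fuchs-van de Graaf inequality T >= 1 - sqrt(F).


Fuchs-van de Graaf (squared-fidelity convention): 1 - sqrt(F) <= T <= sqrt(1 - F).
Lower bound: T >= 1 - sqrt(F)
sqrt(F) = sqrt(0.463) = 0.6804
T >= 1 - 0.6804
T >= 0.3196

0.3196


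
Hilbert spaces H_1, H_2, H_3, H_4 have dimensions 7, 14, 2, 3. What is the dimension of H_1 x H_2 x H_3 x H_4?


dim(H_1 x H_2 x H_3 x H_4) = 7 * 14 * 2 * 3
= 98 * 2 * 3
= 196 * 3
= 588

588


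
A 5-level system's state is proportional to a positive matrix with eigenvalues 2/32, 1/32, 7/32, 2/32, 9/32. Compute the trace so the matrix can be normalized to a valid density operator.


tr(M) = sum of eigenvalues
= 2/32 + 1/32 + 7/32 + 2/32 + 9/32
= 21/32
= 0.6562

0.6562


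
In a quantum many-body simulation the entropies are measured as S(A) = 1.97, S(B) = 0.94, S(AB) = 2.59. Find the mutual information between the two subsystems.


I(A:B) = S(A) + S(B) - S(AB)
= 1.97 + 0.94 - 2.59
= 0.3200

0.3200


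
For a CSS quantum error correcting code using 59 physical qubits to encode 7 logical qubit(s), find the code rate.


Code rate R = k/n
= 7/59
= 0.1186

0.1186


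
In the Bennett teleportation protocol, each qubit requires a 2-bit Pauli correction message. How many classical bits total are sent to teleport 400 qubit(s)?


Quantum teleportation requires 2 classical bits per qubit teleported.
400 qubit(s) -> 2 * 400 = 800 classical bits

800


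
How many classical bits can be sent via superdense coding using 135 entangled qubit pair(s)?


Superdense coding allows 2 classical bits per shared entangled pair.
135 pair(s) -> 2 * 135 = 270 classical bits

270


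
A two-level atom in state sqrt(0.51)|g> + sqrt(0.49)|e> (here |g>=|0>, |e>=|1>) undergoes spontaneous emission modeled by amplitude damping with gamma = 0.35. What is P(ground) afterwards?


For amplitude damping with parameter gamma on state sqrt(a)|0> + sqrt(b)|1>:
alpha^2 = 0.51, beta^2 = 0.49
P(|0>) = alpha^2 + gamma * beta^2
= 0.51 + 0.35 * 0.49
= 0.51 + 0.1715
= 0.6815

0.6815


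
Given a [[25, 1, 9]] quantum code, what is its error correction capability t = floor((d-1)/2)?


Code parameters: [[25, 1, 9]], distance d = 9.
Number of correctable errors = floor((d-1)/2)
= floor((9 - 1)/2)
= floor(8/2)
= 4

4


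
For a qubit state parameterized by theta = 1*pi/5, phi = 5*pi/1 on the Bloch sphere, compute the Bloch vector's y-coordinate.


theta = 0.6283, phi = 15.7080
r_y = sin(theta)*sin(phi) = 0.5878 * 0.0000
r_y = 0.0000

0.0000


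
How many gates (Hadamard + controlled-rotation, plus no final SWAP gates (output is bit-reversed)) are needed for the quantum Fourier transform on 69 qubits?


Hadamard gates: 69
Controlled rotations: n*(n-1)/2 = 69*68/2 = 2346
SWAP gates: 0 (omitted)
Total = 69 + 2346
= 2415

2415


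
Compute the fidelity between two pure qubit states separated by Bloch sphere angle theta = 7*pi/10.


For states separated by angle theta on Bloch sphere:
F = cos^2(theta/2)
theta = 7*pi/10 = 2.1991
theta/2 = 1.0996
cos(theta/2) = 0.4540
F = 0.2061

0.2061


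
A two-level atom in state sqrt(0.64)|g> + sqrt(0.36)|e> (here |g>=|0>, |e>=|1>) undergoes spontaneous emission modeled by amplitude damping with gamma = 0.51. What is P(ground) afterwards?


For amplitude damping with parameter gamma on state sqrt(a)|0> + sqrt(b)|1>:
alpha^2 = 0.64, beta^2 = 0.36
P(|0>) = alpha^2 + gamma * beta^2
= 0.64 + 0.51 * 0.36
= 0.64 + 0.1836
= 0.8236

0.8236


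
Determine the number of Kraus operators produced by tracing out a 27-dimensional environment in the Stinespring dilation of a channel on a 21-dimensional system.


Tracing out the environment in an orthonormal basis {|i>_E} gives Kraus operators K_i = <i|_E U |0>_E.
Number of Kraus operators = dim(H_env) = d_env
= 27

27


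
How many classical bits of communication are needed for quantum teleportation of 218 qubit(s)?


Quantum teleportation requires 2 classical bits per qubit teleported.
218 qubit(s) -> 2 * 218 = 436 classical bits

436


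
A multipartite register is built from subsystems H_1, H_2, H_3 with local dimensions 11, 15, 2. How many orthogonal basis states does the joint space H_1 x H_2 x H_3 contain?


dim(H_1 x H_2 x H_3) = 11 * 15 * 2
= 165 * 2
= 330

330


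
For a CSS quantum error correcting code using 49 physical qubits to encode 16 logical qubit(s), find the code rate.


Code rate R = k/n
= 16/49
= 0.3265

0.3265


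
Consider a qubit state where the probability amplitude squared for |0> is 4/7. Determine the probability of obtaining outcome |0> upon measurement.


|alpha|^2 = 4/7 = 0.5714
|beta|^2 = 1 - 4/7 = 3/7 = 0.4286
P(|0>) = |alpha|^2 = 0.5714

0.5714


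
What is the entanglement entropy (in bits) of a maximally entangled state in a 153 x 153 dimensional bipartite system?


For a maximally entangled state in d x d:
S = log2(d) = log2(153)
= 7.2574

7.2574


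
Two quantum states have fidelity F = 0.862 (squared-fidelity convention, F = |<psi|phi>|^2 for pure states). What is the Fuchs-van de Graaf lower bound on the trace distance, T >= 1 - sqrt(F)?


Fuchs-van de Graaf (squared-fidelity convention): 1 - sqrt(F) <= T <= sqrt(1 - F).
Lower bound: T >= 1 - sqrt(F)
sqrt(F) = sqrt(0.862) = 0.9284
T >= 1 - 0.9284
T >= 0.0716

0.0716


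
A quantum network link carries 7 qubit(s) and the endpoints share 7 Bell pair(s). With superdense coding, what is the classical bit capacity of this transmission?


Superdense coding allows 2 classical bits per shared entangled pair.
7 pair(s) -> 2 * 7 = 14 classical bits

14


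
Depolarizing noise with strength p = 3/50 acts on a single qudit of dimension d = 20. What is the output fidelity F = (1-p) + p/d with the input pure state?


F = (1-p) + p/d
= (1 - 0.0600) + 0.0600/20
= 0.9400 + 0.0030
= 0.9430

0.9430


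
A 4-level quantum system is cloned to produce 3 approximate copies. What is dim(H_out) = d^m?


Output space = H^(tensor 3) where dim(H) = 4
dim = 4^3
= 16 (after 2 factors)
= 64 (after 3 factors)
= 64

64


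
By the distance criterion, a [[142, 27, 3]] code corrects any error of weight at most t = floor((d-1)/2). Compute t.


Code parameters: [[142, 27, 3]], distance d = 3.
Number of correctable errors = floor((d-1)/2)
= floor((3 - 1)/2)
= floor(2/2)
= 1

1


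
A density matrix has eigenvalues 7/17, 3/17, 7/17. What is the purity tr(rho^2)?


tr(rho^2) = sum of eigenvalues squared
= (7/17)^2 + (3/17)^2 + (7/17)^2
= (49 + 9 + 49) / 289
= 107/289
= 0.3702

0.3702
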